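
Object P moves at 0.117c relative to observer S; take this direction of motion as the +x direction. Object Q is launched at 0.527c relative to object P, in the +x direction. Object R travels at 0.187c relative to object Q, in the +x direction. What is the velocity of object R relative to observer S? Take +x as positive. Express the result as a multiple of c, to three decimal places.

Apply u = (u' + v)/(1 + u'v/c²) successively, working outward toward observer S.
Start: velocity of object P relative to observer S = 0.1170c.
Compose with object Q (u' = 0.527 in object P frame): u_1 = (0.527 + 0.117) / (1 + 0.527·0.117) = 0.6440/1.0617 = 0.6066.
Compose with object R (u' = 0.187 in object Q frame): u_2 = (0.187 + 0.607) / (1 + 0.187·0.607) = 0.7936/1.1134 = 0.7127.

0.713c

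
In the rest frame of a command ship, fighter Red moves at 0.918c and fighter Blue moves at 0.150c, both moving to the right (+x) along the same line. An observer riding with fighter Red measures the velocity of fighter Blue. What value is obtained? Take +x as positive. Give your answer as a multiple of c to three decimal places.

β_A = 0.918, β_B = 0.150.
Transform to A's frame with the inverse velocity-addition law: u' = (u − v)/(1 − uv/c²), taking u = β_B and v = β_A.
u' = (0.150 − 0.918) / (1 − (0.918)(0.150)) = -0.7680/0.8623 = -0.8906.

-0.891c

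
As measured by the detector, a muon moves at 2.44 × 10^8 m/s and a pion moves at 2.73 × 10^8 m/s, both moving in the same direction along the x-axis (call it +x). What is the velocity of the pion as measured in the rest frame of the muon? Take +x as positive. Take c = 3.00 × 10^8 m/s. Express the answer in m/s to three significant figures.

β_A = 0.813, β_B = 0.910 (dividing each by c = 3.00 × 10^8 m/s).
Transform to A's frame with the inverse velocity-addition law: u' = (u − v)/(1 − uv/c²), taking u = β_B and v = β_A.
u' = (0.910 − 0.813) / (1 − (0.813)(0.910)) = 0.0967/0.2599 = 0.3720.
u' = 0.3720 × 3.00 × 10^8 m/s.

+1.12 × 10^8 m/s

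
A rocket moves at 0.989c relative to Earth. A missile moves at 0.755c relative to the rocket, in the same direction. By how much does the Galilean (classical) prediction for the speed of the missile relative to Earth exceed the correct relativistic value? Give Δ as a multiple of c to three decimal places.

Δ = 0.746c

Galilean: u_cl = 0.755 + 0.989 = 1.7440.
Relativistic: u_rel = (0.755 + 0.989) / (1 + 0.755·0.989) = 1.7440/1.7467 = 0.9985.
Δ = 1.7440 − 0.9985 = 0.7455.
(The classical prediction exceeds c; the relativistic result does not.)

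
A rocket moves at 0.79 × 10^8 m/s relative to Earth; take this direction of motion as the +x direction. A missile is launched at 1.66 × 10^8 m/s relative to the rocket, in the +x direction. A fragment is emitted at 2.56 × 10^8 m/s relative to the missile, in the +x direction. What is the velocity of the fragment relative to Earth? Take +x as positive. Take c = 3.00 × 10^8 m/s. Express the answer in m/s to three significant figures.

2.92 × 10^8 m/s

Apply u = (u' + v)/(1 + u'v/c²) successively, working outward toward Earth.
(Dividing each given speed by c = 3.00 × 10^8 m/s to work in units of c.)
Start: velocity of the rocket relative to Earth = 0.2633c.
Compose with the missile (u' = 0.553 in the rocket frame): u_1 = (0.553 + 0.263) / (1 + 0.553·0.263) = 0.8167/1.1457 = 0.7128.
Compose with the fragment (u' = 0.853 in the missile frame): u_2 = (0.853 + 0.713) / (1 + 0.853·0.713) = 1.5661/1.6083 = 0.9738.
So u = 0.9738 × 3.00 × 10^8 m/s.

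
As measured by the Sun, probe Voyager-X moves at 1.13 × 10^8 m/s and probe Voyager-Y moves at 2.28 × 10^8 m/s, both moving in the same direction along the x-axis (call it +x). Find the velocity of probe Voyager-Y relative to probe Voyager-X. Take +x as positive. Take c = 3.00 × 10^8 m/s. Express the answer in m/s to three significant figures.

+1.61 × 10^8 m/s

β_A = 0.377, β_B = 0.760 (dividing each by c = 3.00 × 10^8 m/s).
Transform to A's frame with the inverse velocity-addition law: u' = (u − v)/(1 − uv/c²), taking u = β_B and v = β_A.
u' = (0.760 − 0.377) / (1 − (0.377)(0.760)) = 0.3833/0.7137 = 0.5371.
u' = 0.5371 × 3.00 × 10^8 m/s.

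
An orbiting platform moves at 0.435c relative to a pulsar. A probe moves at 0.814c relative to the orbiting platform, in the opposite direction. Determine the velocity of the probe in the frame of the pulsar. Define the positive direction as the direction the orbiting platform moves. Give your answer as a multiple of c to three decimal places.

With v = 0.435 and u' = -0.814 (in units of c),
u = (u' + v)/(1 + u'v/c²):
u = (-0.814 + 0.435) / (1 + (-0.814)·0.435) = -0.3790/0.6459 = -0.5868

-0.587c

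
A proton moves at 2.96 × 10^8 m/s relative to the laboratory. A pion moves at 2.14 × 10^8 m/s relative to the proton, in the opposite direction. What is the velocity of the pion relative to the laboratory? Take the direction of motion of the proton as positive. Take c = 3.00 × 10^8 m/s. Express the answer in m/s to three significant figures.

+2.77 × 10^8 m/s

In units of c (dividing by 3.00 × 10^8 m/s): v = 0.987, u' = -0.713.
u = (u' + v)/(1 + u'v/c²):
u = (-0.713 + 0.987) / (1 + (-0.713)·0.987) = 0.2733/0.2962 = 0.9229
(Galilean addition would give +0.273c.)
Converting back: u = 0.9229 × 3.00 × 10^8 m/s.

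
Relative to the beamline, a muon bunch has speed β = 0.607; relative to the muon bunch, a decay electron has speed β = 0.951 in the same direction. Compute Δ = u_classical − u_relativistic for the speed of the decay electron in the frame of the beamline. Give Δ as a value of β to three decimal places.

Galilean: u_cl = 0.951 + 0.607 = 1.5580.
Relativistic: u_rel = (0.951 + 0.607) / (1 + 0.951·0.607) = 1.5580/1.5773 = 0.9878.
Δ = 1.5580 − 0.9878 = 0.5702.
(The classical prediction exceeds c; the relativistic result does not.)

Δ = 0.570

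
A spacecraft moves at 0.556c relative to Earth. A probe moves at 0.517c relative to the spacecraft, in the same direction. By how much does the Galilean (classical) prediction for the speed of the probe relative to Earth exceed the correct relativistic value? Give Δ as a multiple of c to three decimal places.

Δ = 0.240c

Galilean: u_cl = 0.517 + 0.556 = 1.0730.
Relativistic: u_rel = (0.517 + 0.556) / (1 + 0.517·0.556) = 1.0730/1.2875 = 0.8334.
Δ = 1.0730 − 0.8334 = 0.2396.
(The classical prediction exceeds c; the relativistic result does not.)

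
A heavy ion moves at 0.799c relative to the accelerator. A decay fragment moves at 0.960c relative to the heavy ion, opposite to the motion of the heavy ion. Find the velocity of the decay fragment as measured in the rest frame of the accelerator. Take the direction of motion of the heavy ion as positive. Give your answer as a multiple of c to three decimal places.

-0.691c

With v = 0.799 and u' = -0.960 (in units of c),
u = (u' + v)/(1 + u'v/c²):
u = (-0.960 + 0.799) / (1 + (-0.960)·0.799) = -0.1610/0.2330 = -0.6911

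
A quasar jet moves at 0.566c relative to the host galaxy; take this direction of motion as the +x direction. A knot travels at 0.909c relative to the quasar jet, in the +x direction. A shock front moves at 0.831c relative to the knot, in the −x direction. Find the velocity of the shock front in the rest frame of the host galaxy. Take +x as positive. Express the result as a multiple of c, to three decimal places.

Apply u = (u' + v)/(1 + u'v/c²) successively, working outward toward the host galaxy.
Start: velocity of the quasar jet relative to the host galaxy = 0.5660c.
Compose with the knot (u' = 0.909 in the quasar jet frame): u_1 = (0.909 + 0.566) / (1 + 0.909·0.566) = 1.4750/1.5145 = 0.9739.
Compose with the shock front (u' = -0.831 in the knot frame): u_2 = (-0.831 + 0.974) / (1 + (-0.831)·0.974) = 0.1429/0.1907 = 0.7496.

+0.750c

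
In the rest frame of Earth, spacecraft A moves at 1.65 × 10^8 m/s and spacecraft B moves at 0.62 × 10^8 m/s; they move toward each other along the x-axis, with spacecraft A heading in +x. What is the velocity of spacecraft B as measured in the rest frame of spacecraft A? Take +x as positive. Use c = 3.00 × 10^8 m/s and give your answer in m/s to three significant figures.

β_A = 0.550, β_B = -0.207 (dividing each by c = 3.00 × 10^8 m/s).
Transform to A's frame with the inverse velocity-addition law: u' = (u − v)/(1 − uv/c²), taking u = β_B and v = β_A.
u' = (-0.207 − 0.550) / (1 − (0.550)(-0.207)) = -0.7567/1.1137 = -0.6794.
u' = -0.6794 × 3.00 × 10^8 m/s.

-2.04 × 10^8 m/s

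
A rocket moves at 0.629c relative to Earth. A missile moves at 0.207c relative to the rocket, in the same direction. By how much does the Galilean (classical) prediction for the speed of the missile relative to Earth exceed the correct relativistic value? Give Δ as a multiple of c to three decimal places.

Δ = 0.096c

Galilean: u_cl = 0.207 + 0.629 = 0.8360.
Relativistic: u_rel = (0.207 + 0.629) / (1 + 0.207·0.629) = 0.8360/1.1302 = 0.7397.
Δ = 0.8360 − 0.7397 = 0.0963.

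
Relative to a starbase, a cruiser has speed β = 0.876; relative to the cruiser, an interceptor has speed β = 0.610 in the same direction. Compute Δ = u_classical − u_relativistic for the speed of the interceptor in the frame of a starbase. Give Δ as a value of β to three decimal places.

Δ = 0.518

Galilean: u_cl = 0.610 + 0.876 = 1.4860.
Relativistic: u_rel = (0.610 + 0.876) / (1 + 0.610·0.876) = 1.4860/1.5344 = 0.9685.
Δ = 1.4860 − 0.9685 = 0.5175.
(The classical prediction exceeds c; the relativistic result does not.)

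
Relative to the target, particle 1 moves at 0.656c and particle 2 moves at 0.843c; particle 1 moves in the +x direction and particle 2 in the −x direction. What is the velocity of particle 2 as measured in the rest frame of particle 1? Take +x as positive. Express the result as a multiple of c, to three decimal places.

β_A = 0.656, β_B = -0.843.
Transform to A's frame with the inverse velocity-addition law: u' = (u − v)/(1 − uv/c²), taking u = β_B and v = β_A.
u' = (-0.843 − 0.656) / (1 − (0.656)(-0.843)) = -1.4990/1.5530 = -0.9652.

-0.965c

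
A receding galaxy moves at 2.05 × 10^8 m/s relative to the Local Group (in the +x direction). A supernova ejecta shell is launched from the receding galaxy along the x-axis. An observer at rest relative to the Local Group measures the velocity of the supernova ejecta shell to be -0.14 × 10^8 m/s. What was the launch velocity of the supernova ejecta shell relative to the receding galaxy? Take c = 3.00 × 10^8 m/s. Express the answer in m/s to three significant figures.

-2.12 × 10^8 m/s

v = 0.683c, u = -0.047c.
Invert the composition law: u' = (u − v)/(1 − uv/c²).
u' = (-0.047 − 0.683) / (1 − (-0.047)(0.683)) = -0.7300/1.0319 = -0.7074.
u' = -0.7074 × 3.00 × 10^8 m/s.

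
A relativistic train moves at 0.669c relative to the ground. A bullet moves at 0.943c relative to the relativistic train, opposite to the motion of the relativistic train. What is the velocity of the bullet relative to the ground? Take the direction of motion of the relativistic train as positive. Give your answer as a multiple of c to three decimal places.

-0.742c

With v = 0.669 and u' = -0.943 (in units of c),
u = (u' + v)/(1 + u'v/c²):
u = (-0.943 + 0.669) / (1 + (-0.943)·0.669) = -0.2740/0.3691 = -0.7423
(Galilean addition would give -0.274c.)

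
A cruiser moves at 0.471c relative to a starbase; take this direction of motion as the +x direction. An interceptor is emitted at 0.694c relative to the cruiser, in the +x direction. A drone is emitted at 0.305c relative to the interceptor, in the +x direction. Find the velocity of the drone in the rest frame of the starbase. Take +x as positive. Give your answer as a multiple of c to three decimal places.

0.933c

Apply u = (u' + v)/(1 + u'v/c²) successively, working outward toward the starbase.
Start: velocity of the cruiser relative to the starbase = 0.4710c.
Compose with the interceptor (u' = 0.694 in the cruiser frame): u_1 = (0.694 + 0.471) / (1 + 0.694·0.471) = 1.1650/1.3269 = 0.8780.
Compose with the drone (u' = 0.305 in the interceptor frame): u_2 = (0.305 + 0.878) / (1 + 0.305·0.878) = 1.1830/1.2678 = 0.9331.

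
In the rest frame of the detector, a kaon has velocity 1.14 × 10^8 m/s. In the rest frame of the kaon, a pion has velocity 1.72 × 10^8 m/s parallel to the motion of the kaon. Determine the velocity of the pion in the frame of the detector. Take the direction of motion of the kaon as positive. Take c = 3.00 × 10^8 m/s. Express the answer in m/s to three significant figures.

2.35 × 10^8 m/s

In units of c (dividing by 3.00 × 10^8 m/s): v = 0.380, u' = 0.573.
u = (u' + v)/(1 + u'v/c²):
u = (0.573 + 0.380) / (1 + 0.573·0.380) = 0.9533/1.2179 = 0.7828
Converting back: u = 0.7828 × 3.00 × 10^8 m/s.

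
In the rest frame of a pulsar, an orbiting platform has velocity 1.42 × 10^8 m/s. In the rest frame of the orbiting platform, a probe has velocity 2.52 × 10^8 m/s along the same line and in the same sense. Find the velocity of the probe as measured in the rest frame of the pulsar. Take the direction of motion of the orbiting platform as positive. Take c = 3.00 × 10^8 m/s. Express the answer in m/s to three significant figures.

In units of c (dividing by 3.00 × 10^8 m/s): v = 0.473, u' = 0.840.
u = (u' + v)/(1 + u'v/c²):
u = (0.840 + 0.473) / (1 + 0.840·0.473) = 1.3133/1.3976 = 0.9397
Converting back: u = 0.9397 × 3.00 × 10^8 m/s.

2.82 × 10^8 m/s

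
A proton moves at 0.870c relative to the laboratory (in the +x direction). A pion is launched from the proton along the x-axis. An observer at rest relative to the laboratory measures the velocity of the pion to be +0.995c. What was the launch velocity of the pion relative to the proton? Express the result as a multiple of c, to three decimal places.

+0.930c

Invert the composition law: u' = (u − v)/(1 − uv/c²).
u' = (0.995 − 0.870) / (1 − (0.995)(0.870)) = 0.1250/0.1343 = 0.9304.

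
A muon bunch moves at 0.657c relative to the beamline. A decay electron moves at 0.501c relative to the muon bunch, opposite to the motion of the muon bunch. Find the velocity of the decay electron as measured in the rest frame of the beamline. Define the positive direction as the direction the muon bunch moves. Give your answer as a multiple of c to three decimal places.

+0.233c

With v = 0.657 and u' = -0.501 (in units of c),
u = (u' + v)/(1 + u'v/c²):
u = (-0.501 + 0.657) / (1 + (-0.501)·0.657) = 0.1560/0.6708 = 0.2325
(Galilean addition would give +0.156c.)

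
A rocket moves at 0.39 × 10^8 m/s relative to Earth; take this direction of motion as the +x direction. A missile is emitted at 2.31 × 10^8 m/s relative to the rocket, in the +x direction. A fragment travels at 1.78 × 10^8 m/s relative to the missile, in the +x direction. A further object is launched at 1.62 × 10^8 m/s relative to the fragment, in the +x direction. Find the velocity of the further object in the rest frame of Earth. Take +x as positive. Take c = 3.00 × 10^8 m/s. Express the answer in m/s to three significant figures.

Apply u = (u' + v)/(1 + u'v/c²) successively, working outward toward Earth.
(Dividing each given speed by c = 3.00 × 10^8 m/s to work in units of c.)
Start: velocity of the rocket relative to Earth = 0.1300c.
Compose with the missile (u' = 0.770 in the rocket frame): u_1 = (0.770 + 0.130) / (1 + 0.770·0.130) = 0.9000/1.1001 = 0.8181.
Compose with the fragment (u' = 0.593 in the missile frame): u_2 = (0.593 + 0.818) / (1 + 0.593·0.818) = 1.4114/1.4854 = 0.9502.
Compose with the further object (u' = 0.540 in the fragment frame): u_3 = (0.540 + 0.950) / (1 + 0.540·0.950) = 1.4902/1.5131 = 0.9849.
So u = 0.9849 × 3.00 × 10^8 m/s.

2.95 × 10^8 m/s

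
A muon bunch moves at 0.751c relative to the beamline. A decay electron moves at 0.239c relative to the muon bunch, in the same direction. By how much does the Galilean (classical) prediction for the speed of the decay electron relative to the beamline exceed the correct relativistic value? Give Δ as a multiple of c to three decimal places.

Galilean: u_cl = 0.239 + 0.751 = 0.9900.
Relativistic: u_rel = (0.239 + 0.751) / (1 + 0.239·0.751) = 0.9900/1.1795 = 0.8393.
Δ = 0.9900 − 0.8393 = 0.1507.

Δ = 0.151c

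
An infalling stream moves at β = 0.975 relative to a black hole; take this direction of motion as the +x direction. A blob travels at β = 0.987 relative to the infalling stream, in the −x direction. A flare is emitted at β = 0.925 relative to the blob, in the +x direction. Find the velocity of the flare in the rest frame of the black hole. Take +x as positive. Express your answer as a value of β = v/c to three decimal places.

Apply u = (u' + v)/(1 + u'v/c²) successively, working outward toward the black hole.
Start: velocity of the infalling stream relative to the black hole = 0.9750c.
Compose with the blob (u' = -0.987 in the infalling stream frame): u_1 = (-0.987 + 0.975) / (1 + (-0.987)·0.975) = -0.0120/0.0377 = -0.3185.
Compose with the flare (u' = 0.925 in the blob frame): u_2 = (0.925 + (-0.319)) / (1 + 0.925·(-0.319)) = 0.6065/0.7054 = 0.8598.

β = +0.860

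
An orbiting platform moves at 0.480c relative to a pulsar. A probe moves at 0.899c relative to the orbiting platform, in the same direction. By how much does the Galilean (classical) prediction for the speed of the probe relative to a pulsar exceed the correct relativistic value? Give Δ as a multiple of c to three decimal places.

Galilean: u_cl = 0.899 + 0.480 = 1.3790.
Relativistic: u_rel = (0.899 + 0.480) / (1 + 0.899·0.480) = 1.3790/1.4315 = 0.9633.
Δ = 1.3790 − 0.9633 = 0.4157.
(The classical prediction exceeds c; the relativistic result does not.)

Δ = 0.416c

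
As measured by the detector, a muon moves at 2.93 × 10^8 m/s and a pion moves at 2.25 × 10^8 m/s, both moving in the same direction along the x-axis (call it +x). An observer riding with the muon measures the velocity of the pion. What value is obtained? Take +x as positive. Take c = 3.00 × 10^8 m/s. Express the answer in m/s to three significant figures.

-2.54 × 10^8 m/s

β_A = 0.977, β_B = 0.750 (dividing each by c = 3.00 × 10^8 m/s).
Transform to A's frame with the inverse velocity-addition law: u' = (u − v)/(1 − uv/c²), taking u = β_B and v = β_A.
u' = (0.750 − 0.977) / (1 − (0.977)(0.750)) = -0.2267/0.2675 = -0.8474.
u' = -0.8474 × 3.00 × 10^8 m/s.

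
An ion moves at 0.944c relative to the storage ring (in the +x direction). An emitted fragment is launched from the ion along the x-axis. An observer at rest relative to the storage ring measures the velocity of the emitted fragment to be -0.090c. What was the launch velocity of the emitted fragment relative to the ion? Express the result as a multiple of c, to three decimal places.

-0.953c

Invert the composition law: u' = (u − v)/(1 − uv/c²).
u' = (-0.090 − 0.944) / (1 − (-0.090)(0.944)) = -1.0340/1.0850 = -0.9530.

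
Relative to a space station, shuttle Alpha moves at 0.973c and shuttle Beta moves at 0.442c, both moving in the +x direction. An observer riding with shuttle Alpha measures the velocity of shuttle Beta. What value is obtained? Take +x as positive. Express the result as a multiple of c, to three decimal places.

-0.932c

β_A = 0.973, β_B = 0.442.
Transform to A's frame with the inverse velocity-addition law: u' = (u − v)/(1 − uv/c²), taking u = β_B and v = β_A.
u' = (0.442 − 0.973) / (1 − (0.973)(0.442)) = -0.5310/0.5699 = -0.9317.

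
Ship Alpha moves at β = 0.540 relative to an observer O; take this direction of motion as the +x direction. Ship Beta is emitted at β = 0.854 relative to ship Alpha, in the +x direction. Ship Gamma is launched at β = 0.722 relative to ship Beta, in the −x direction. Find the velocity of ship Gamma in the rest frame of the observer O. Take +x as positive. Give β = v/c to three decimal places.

Apply u = (u' + v)/(1 + u'v/c²) successively, working outward toward the observer O.
Start: velocity of ship Alpha relative to the observer O = 0.5400c.
Compose with ship Beta (u' = 0.854 in ship Alpha frame): u_1 = (0.854 + 0.540) / (1 + 0.854·0.540) = 1.3940/1.4612 = 0.9540.
Compose with ship Gamma (u' = -0.722 in ship Beta frame): u_2 = (-0.722 + 0.954) / (1 + (-0.722)·0.954) = 0.2320/0.3112 = 0.7457.

β = +0.746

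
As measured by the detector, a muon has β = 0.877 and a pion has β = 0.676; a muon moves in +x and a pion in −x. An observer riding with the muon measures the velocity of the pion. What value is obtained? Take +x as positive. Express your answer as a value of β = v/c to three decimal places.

β = -0.975

β_A = 0.877, β_B = -0.676.
Transform to A's frame with the inverse velocity-addition law: u' = (u − v)/(1 − uv/c²), taking u = β_B and v = β_A.
u' = (-0.676 − 0.877) / (1 − (0.877)(-0.676)) = -1.5530/1.5929 = -0.9750.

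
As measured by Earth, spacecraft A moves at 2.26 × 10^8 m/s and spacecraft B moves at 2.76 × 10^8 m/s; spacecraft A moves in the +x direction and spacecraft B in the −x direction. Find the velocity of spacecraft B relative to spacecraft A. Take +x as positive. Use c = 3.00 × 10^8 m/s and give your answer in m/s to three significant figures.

β_A = 0.753, β_B = -0.920 (dividing each by c = 3.00 × 10^8 m/s).
Transform to A's frame with the inverse velocity-addition law: u' = (u − v)/(1 − uv/c²), taking u = β_B and v = β_A.
u' = (-0.920 − 0.753) / (1 − (0.753)(-0.920)) = -1.6733/1.6931 = -0.9883.
u' = -0.9883 × 3.00 × 10^8 m/s.

-2.97 × 10^8 m/s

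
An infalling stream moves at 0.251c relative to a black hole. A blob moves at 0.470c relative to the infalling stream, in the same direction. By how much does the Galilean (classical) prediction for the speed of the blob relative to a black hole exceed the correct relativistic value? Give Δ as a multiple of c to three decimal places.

Galilean: u_cl = 0.470 + 0.251 = 0.7210.
Relativistic: u_rel = (0.470 + 0.251) / (1 + 0.470·0.251) = 0.7210/1.1180 = 0.6449.
Δ = 0.7210 − 0.6449 = 0.0761.

Δ = 0.076c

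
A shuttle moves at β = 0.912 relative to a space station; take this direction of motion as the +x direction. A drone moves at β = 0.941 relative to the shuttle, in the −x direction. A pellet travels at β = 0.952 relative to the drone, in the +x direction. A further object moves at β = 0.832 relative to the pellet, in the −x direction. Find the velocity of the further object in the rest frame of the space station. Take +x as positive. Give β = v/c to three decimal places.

Apply u = (u' + v)/(1 + u'v/c²) successively, working outward toward the space station.
Start: velocity of the shuttle relative to the space station = 0.9120c.
Compose with the drone (u' = -0.941 in the shuttle frame): u_1 = (-0.941 + 0.912) / (1 + (-0.941)·0.912) = -0.0290/0.1418 = -0.2045.
Compose with the pellet (u' = 0.952 in the drone frame): u_2 = (0.952 + (-0.205)) / (1 + 0.952·(-0.205)) = 0.7475/0.8053 = 0.9282.
Compose with the further object (u' = -0.832 in the pellet frame): u_3 = (-0.832 + 0.928) / (1 + (-0.832)·0.928) = 0.0962/0.2277 = 0.4225.

β = +0.422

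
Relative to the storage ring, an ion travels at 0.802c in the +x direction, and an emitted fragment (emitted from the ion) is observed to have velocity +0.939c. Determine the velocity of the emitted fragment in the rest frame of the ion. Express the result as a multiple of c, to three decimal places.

Invert the composition law: u' = (u − v)/(1 − uv/c²).
u' = (0.939 − 0.802) / (1 − (0.939)(0.802)) = 0.1370/0.2469 = 0.5548.

+0.555c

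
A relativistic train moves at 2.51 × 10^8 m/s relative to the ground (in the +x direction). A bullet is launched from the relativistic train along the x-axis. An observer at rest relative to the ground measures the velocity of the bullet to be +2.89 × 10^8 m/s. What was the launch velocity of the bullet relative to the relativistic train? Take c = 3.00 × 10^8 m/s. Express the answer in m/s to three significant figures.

+1.96 × 10^8 m/s

v = 0.837c, u = 0.963c.
Invert the composition law: u' = (u − v)/(1 − uv/c²).
u' = (0.963 − 0.837) / (1 − (0.963)(0.837)) = 0.1267/0.1940 = 0.6529.
u' = 0.6529 × 3.00 × 10^8 m/s.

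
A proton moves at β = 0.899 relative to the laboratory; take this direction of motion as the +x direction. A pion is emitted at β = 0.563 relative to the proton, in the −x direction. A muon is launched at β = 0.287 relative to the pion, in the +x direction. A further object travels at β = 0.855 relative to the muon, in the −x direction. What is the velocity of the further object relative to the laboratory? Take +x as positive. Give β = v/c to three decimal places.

Apply u = (u' + v)/(1 + u'v/c²) successively, working outward toward the laboratory.
Start: velocity of the proton relative to the laboratory = 0.8990c.
Compose with the pion (u' = -0.563 in the proton frame): u_1 = (-0.563 + 0.899) / (1 + (-0.563)·0.899) = 0.3360/0.4939 = 0.6804.
Compose with the muon (u' = 0.287 in the pion frame): u_2 = (0.287 + 0.680) / (1 + 0.287·0.680) = 0.9674/1.1953 = 0.8093.
Compose with the further object (u' = -0.855 in the muon frame): u_3 = (-0.855 + 0.809) / (1 + (-0.855)·0.809) = -0.0457/0.3080 = -0.1483.

β = -0.148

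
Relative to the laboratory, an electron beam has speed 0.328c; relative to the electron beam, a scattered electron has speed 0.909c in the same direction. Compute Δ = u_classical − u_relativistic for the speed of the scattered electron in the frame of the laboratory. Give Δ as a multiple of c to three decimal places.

Galilean: u_cl = 0.909 + 0.328 = 1.2370.
Relativistic: u_rel = (0.909 + 0.328) / (1 + 0.909·0.328) = 1.2370/1.2982 = 0.9529.
Δ = 1.2370 − 0.9529 = 0.2841.
(The classical prediction exceeds c; the relativistic result does not.)

Δ = 0.284c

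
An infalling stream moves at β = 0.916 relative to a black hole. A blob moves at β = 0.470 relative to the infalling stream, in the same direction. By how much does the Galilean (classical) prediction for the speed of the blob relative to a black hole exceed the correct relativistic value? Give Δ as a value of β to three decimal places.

Δ = 0.417

Galilean: u_cl = 0.470 + 0.916 = 1.3860.
Relativistic: u_rel = (0.470 + 0.916) / (1 + 0.470·0.916) = 1.3860/1.4305 = 0.9689.
Δ = 1.3860 − 0.9689 = 0.4171.
(The classical prediction exceeds c; the relativistic result does not.)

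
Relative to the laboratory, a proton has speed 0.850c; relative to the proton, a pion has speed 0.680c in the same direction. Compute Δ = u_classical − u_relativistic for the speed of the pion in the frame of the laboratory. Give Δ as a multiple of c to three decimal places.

Galilean: u_cl = 0.680 + 0.850 = 1.5300.
Relativistic: u_rel = (0.680 + 0.850) / (1 + 0.680·0.850) = 1.5300/1.5780 = 0.9696.
Δ = 1.5300 − 0.9696 = 0.5604.
(The classical prediction exceeds c; the relativistic result does not.)

Δ = 0.560c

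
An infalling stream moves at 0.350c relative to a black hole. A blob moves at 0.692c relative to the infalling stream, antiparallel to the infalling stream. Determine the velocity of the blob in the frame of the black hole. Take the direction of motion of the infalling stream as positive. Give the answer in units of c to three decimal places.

With v = 0.350 and u' = -0.692 (in units of c),
u = (u' + v)/(1 + u'v/c²):
u = (-0.692 + 0.350) / (1 + (-0.692)·0.350) = -0.3420/0.7578 = -0.4513
(Galilean addition would give -0.342c.)

-0.451c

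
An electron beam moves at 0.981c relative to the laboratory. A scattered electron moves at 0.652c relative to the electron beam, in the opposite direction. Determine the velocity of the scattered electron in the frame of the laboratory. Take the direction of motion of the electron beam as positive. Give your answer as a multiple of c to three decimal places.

+0.913c

With v = 0.981 and u' = -0.652 (in units of c),
u = (u' + v)/(1 + u'v/c²):
u = (-0.652 + 0.981) / (1 + (-0.652)·0.981) = 0.3290/0.3604 = 0.9129
(Galilean addition would give +0.329c.)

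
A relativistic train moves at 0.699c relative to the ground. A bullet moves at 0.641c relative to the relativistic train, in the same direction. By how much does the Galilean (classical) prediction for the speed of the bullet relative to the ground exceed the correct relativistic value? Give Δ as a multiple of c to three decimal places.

Galilean: u_cl = 0.641 + 0.699 = 1.3400.
Relativistic: u_rel = (0.641 + 0.699) / (1 + 0.641·0.699) = 1.3400/1.4481 = 0.9254.
Δ = 1.3400 − 0.9254 = 0.4146.
(The classical prediction exceeds c; the relativistic result does not.)

Δ = 0.415c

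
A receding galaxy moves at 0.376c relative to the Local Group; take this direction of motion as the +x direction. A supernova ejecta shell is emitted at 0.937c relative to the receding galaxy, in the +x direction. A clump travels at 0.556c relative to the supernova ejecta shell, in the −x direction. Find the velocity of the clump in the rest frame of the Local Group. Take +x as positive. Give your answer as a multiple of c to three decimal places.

+0.902c

Apply u = (u' + v)/(1 + u'v/c²) successively, working outward toward the Local Group.
Start: velocity of the receding galaxy relative to the Local Group = 0.3760c.
Compose with the supernova ejecta shell (u' = 0.937 in the receding galaxy frame): u_1 = (0.937 + 0.376) / (1 + 0.937·0.376) = 1.3130/1.3523 = 0.9709.
Compose with the clump (u' = -0.556 in the supernova ejecta shell frame): u_2 = (-0.556 + 0.971) / (1 + (-0.556)·0.971) = 0.4149/0.4602 = 0.9017.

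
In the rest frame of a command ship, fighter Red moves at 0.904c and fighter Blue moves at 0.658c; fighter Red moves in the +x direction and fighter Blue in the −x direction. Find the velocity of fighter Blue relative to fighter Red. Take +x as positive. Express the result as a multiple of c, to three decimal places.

-0.979c

β_A = 0.904, β_B = -0.658.
Transform to A's frame with the inverse velocity-addition law: u' = (u − v)/(1 − uv/c²), taking u = β_B and v = β_A.
u' = (-0.658 − 0.904) / (1 − (0.904)(-0.658)) = -1.5620/1.5948 = -0.9794.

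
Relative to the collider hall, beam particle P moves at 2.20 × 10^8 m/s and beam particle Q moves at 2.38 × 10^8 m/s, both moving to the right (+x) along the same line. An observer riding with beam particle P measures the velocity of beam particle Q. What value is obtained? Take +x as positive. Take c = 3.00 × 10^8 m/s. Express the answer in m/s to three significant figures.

+4.30 × 10^7 m/s

β_A = 0.733, β_B = 0.793 (dividing each by c = 3.00 × 10^8 m/s).
Transform to A's frame with the inverse velocity-addition law: u' = (u − v)/(1 − uv/c²), taking u = β_B and v = β_A.
u' = (0.793 − 0.733) / (1 − (0.733)(0.793)) = 0.0600/0.4182 = 0.1435.
u' = 0.1435 × 3.00 × 10^8 m/s.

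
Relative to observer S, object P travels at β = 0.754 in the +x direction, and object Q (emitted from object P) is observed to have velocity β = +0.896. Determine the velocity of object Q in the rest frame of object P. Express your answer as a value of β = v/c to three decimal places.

β = +0.438

Invert the composition law: u' = (u − v)/(1 − uv/c²).
u' = (0.896 − 0.754) / (1 − (0.896)(0.754)) = 0.1420/0.3244 = 0.4377.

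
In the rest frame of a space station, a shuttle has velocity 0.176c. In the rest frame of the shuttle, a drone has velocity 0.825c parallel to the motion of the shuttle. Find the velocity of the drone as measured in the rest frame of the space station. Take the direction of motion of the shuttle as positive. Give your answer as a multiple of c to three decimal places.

0.874c

With v = 0.176 and u' = 0.825 (in units of c),
u = (u' + v)/(1 + u'v/c²):
u = (0.825 + 0.176) / (1 + 0.825·0.176) = 1.0010/1.1452 = 0.8741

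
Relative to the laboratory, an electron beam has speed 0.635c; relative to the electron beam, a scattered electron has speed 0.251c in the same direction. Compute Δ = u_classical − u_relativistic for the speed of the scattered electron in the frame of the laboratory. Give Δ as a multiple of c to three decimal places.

Galilean: u_cl = 0.251 + 0.635 = 0.8860.
Relativistic: u_rel = (0.251 + 0.635) / (1 + 0.251·0.635) = 0.8860/1.1594 = 0.7642.
Δ = 0.8860 − 0.7642 = 0.1218.

Δ = 0.122c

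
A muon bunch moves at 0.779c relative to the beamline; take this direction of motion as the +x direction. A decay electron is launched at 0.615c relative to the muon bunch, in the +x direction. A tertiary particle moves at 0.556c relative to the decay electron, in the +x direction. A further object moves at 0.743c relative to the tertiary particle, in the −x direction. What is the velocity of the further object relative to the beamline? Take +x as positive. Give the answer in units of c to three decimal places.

Apply u = (u' + v)/(1 + u'v/c²) successively, working outward toward the beamline.
Start: velocity of the muon bunch relative to the beamline = 0.7790c.
Compose with the decay electron (u' = 0.615 in the muon bunch frame): u_1 = (0.615 + 0.779) / (1 + 0.615·0.779) = 1.3940/1.4791 = 0.9425.
Compose with the tertiary particle (u' = 0.556 in the decay electron frame): u_2 = (0.556 + 0.942) / (1 + 0.556·0.942) = 1.4985/1.5240 = 0.9832.
Compose with the further object (u' = -0.743 in the tertiary particle frame): u_3 = (-0.743 + 0.983) / (1 + (-0.743)·0.983) = 0.2402/0.2695 = 0.8916.

+0.892c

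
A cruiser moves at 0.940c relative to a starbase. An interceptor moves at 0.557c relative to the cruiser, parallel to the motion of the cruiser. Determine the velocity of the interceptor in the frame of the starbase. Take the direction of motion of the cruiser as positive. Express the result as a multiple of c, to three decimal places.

With v = 0.940 and u' = 0.557 (in units of c),
u = (u' + v)/(1 + u'v/c²):
u = (0.557 + 0.940) / (1 + 0.557·0.940) = 1.4970/1.5236 = 0.9826
(Galilean addition would give +1.497c, exceeding c.)

0.983c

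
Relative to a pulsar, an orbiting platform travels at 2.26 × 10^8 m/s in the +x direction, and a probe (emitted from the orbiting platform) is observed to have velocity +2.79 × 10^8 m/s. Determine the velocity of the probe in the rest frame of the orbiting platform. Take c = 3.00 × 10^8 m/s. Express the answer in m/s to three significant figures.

v = 0.753c, u = 0.930c.
Invert the composition law: u' = (u − v)/(1 − uv/c²).
u' = (0.930 − 0.753) / (1 − (0.930)(0.753)) = 0.1767/0.2994 = 0.5901.
u' = 0.5901 × 3.00 × 10^8 m/s.

+1.77 × 10^8 m/s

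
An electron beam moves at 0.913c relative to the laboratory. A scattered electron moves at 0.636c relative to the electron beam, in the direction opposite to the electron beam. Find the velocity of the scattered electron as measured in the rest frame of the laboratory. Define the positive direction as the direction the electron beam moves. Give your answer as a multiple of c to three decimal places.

With v = 0.913 and u' = -0.636 (in units of c),
u = (u' + v)/(1 + u'v/c²):
u = (-0.636 + 0.913) / (1 + (-0.636)·0.913) = 0.2770/0.4193 = 0.6606

+0.661c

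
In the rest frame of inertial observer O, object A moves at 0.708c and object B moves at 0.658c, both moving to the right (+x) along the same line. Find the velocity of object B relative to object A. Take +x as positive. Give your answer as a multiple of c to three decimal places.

-0.094c

β_A = 0.708, β_B = 0.658.
Transform to A's frame with the inverse velocity-addition law: u' = (u − v)/(1 − uv/c²), taking u = β_B and v = β_A.
u' = (0.658 − 0.708) / (1 − (0.708)(0.658)) = -0.0500/0.5341 = -0.0936.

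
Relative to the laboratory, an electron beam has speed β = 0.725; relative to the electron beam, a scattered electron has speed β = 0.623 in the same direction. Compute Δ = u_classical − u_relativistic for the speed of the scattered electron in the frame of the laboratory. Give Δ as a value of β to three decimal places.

Galilean: u_cl = 0.623 + 0.725 = 1.3480.
Relativistic: u_rel = (0.623 + 0.725) / (1 + 0.623·0.725) = 1.3480/1.4517 = 0.9286.
Δ = 1.3480 − 0.9286 = 0.4194.
(The classical prediction exceeds c; the relativistic result does not.)

Δ = 0.419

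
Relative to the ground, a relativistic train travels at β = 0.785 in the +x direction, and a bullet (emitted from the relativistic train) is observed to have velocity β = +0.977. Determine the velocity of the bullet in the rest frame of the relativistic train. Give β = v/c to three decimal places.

β = +0.824

Invert the composition law: u' = (u − v)/(1 − uv/c²).
u' = (0.977 − 0.785) / (1 − (0.977)(0.785)) = 0.1920/0.2331 = 0.8238.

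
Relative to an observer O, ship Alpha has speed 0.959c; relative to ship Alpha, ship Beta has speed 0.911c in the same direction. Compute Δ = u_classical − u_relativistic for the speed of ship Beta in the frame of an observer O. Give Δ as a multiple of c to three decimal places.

Δ = 0.872c

Galilean: u_cl = 0.911 + 0.959 = 1.8700.
Relativistic: u_rel = (0.911 + 0.959) / (1 + 0.911·0.959) = 1.8700/1.8736 = 0.9981.
Δ = 1.8700 − 0.9981 = 0.8719.
(The classical prediction exceeds c; the relativistic result does not.)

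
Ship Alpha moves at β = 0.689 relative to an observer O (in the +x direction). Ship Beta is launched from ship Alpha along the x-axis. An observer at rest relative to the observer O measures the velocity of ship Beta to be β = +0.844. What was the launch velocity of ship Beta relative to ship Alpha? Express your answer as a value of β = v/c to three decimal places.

Invert the composition law: u' = (u − v)/(1 − uv/c²).
u' = (0.844 − 0.689) / (1 − (0.844)(0.689)) = 0.1550/0.4185 = 0.3704.

β = +0.370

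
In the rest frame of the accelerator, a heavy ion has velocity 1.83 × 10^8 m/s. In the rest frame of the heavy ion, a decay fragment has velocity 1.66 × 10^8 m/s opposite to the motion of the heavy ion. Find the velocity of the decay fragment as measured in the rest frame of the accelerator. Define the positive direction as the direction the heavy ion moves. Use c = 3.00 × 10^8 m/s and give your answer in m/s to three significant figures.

+2.57 × 10^7 m/s

In units of c (dividing by 3.00 × 10^8 m/s): v = 0.610, u' = -0.553.
u = (u' + v)/(1 + u'v/c²):
u = (-0.553 + 0.610) / (1 + (-0.553)·0.610) = 0.0567/0.6625 = 0.0855
(Galilean addition would give +0.057c.)
Converting back: u = 0.0855 × 3.00 × 10^8 m/s.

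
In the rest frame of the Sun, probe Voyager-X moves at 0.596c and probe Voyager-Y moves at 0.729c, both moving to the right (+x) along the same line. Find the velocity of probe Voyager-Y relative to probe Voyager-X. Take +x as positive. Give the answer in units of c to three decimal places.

β_A = 0.596, β_B = 0.729.
Transform to A's frame with the inverse velocity-addition law: u' = (u − v)/(1 − uv/c²), taking u = β_B and v = β_A.
u' = (0.729 − 0.596) / (1 − (0.596)(0.729)) = 0.1330/0.5655 = 0.2352.

+0.235c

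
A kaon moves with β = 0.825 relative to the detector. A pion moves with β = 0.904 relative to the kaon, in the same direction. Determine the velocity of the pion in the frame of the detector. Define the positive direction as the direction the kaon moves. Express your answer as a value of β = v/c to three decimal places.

With v = 0.825 and u' = 0.904 (in units of c),
u = (u' + v)/(1 + u'v/c²):
u = (0.904 + 0.825) / (1 + 0.904·0.825) = 1.7290/1.7458 = 0.9904

β = 0.990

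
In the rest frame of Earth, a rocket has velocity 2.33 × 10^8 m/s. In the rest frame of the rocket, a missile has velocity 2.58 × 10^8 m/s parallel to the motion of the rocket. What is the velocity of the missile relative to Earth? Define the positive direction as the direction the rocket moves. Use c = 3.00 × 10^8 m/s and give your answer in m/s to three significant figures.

2.94 × 10^8 m/s

In units of c (dividing by 3.00 × 10^8 m/s): v = 0.777, u' = 0.860.
u = (u' + v)/(1 + u'v/c²):
u = (0.860 + 0.777) / (1 + 0.860·0.777) = 1.6367/1.6679 = 0.9813
(Galilean addition would give +1.637c, exceeding c.)
Converting back: u = 0.9813 × 3.00 × 10^8 m/s.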